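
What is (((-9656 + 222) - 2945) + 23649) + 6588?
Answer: 17858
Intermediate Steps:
(((-9656 + 222) - 2945) + 23649) + 6588 = ((-9434 - 2945) + 23649) + 6588 = (-12379 + 23649) + 6588 = 11270 + 6588 = 17858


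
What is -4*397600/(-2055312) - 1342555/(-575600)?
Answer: 6562149361/2112567120 ≈ 3.1062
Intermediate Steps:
-4*397600/(-2055312) - 1342555/(-575600) = -1590400*(-1/2055312) - 1342555*(-1/575600) = 14200/18351 + 268511/115120 = 6562149361/2112567120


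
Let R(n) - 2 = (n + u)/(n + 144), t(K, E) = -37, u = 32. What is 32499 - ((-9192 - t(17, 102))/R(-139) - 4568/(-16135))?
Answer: 50124999684/1565095 ≈ 32027.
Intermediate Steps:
R(n) = 2 + (32 + n)/(144 + n) (R(n) = 2 + (n + 32)/(n + 144) = 2 + (32 + n)/(144 + n))
32499 - ((-9192 - t(17, 102))/R(-139) - 4568/(-16135)) = 32499 - ((-9192 - 1*(-37))/(((320 + 3*(-139))/(144 - 139))) - 4568/(-16135)) = 32499 - ((-9192 + 37)/(((320 - 417)/5)) - 4568*(-1/16135)) = 32499 - (-9155/((⅕)*(-97)) + 4568/16135) = 32499 - (-9155/(-97/5) + 4568/16135) = 32499 - (-9155*(-5/97) + 4568/16135) = 32499 - (45775/97 + 4568/16135) = 32499 - 1*739022721/1565095 = 32499 - 739022721/1565095 = 50124999684/1565095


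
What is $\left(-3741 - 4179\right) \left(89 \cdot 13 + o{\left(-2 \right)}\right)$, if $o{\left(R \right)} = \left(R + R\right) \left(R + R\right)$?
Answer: $-9290160$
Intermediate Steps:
$o{\left(R \right)} = 4 R^{2}$ ($o{\left(R \right)} = 2 R 2 R = 4 R^{2}$)
$\left(-3741 - 4179\right) \left(89 \cdot 13 + o{\left(-2 \right)}\right) = \left(-3741 - 4179\right) \left(89 \cdot 13 + 4 \left(-2\right)^{2}\right) = - 7920 \left(1157 + 4 \cdot 4\right) = - 7920 \left(1157 + 16\right) = \left(-7920\right) 1173 = -9290160$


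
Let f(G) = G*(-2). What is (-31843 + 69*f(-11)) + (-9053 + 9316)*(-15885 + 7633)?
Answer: -2200601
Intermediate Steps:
f(G) = -2*G
(-31843 + 69*f(-11)) + (-9053 + 9316)*(-15885 + 7633) = (-31843 + 69*(-2*(-11))) + (-9053 + 9316)*(-15885 + 7633) = (-31843 + 69*22) + 263*(-8252) = (-31843 + 1518) - 2170276 = -30325 - 2170276 = -2200601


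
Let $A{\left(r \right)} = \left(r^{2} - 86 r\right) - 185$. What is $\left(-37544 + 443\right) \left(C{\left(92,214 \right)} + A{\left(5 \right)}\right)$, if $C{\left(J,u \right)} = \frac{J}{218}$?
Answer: $\frac{2384258664}{109} \approx 2.1874 \cdot 10^{7}$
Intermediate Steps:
$C{\left(J,u \right)} = \frac{J}{218}$ ($C{\left(J,u \right)} = J \frac{1}{218} = \frac{J}{218}$)
$A{\left(r \right)} = -185 + r^{2} - 86 r$
$\left(-37544 + 443\right) \left(C{\left(92,214 \right)} + A{\left(5 \right)}\right) = \left(-37544 + 443\right) \left(\frac{1}{218} \cdot 92 - \left(615 - 25\right)\right) = - 37101 \left(\frac{46}{109} - 590\right) = \left(-37101\right) \left(- \frac{64264}{109}\right) = \frac{2384258664}{109}$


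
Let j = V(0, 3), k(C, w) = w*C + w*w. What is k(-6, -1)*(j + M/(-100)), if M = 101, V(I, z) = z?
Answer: 1393/100 ≈ 13.930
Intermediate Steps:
k(C, w) = w² + C*w (k(C, w) = C*w + w² = w² + C*w)
j = 3
k(-6, -1)*(j + M/(-100)) = (-(-6 - 1))*(3 + 101/(-100)) = (-1*(-7))*(3 + 101*(-1/100)) = 7*(3 - 101/100) = 7*(199/100) = 1393/100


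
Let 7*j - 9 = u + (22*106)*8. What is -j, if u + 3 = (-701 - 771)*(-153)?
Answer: -243878/7 ≈ -34840.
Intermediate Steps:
u = 225213 (u = -3 + (-701 - 771)*(-153) = -3 - 1472*(-153) = -3 + 225216 = 225213)
j = 243878/7 (j = 9/7 + (225213 + (22*106)*8)/7 = 9/7 + (225213 + 2332*8)/7 = 9/7 + (225213 + 18656)/7 = 9/7 + (⅐)*243869 = 9/7 + 243869/7 = 243878/7 ≈ 34840.)
-j = -1*243878/7 = -243878/7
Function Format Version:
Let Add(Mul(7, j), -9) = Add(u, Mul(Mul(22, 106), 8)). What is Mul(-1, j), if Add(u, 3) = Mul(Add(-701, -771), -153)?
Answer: Rational(-243878, 7) ≈ -34840.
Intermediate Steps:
u = 225213 (u = Add(-3, Mul(Add(-701, -771), -153)) = Add(-3, Mul(-1472, -153)) = Add(-3, 225216) = 225213)
j = Rational(243878, 7) (j = Add(Rational(9, 7), Mul(Rational(1, 7), Add(225213, Mul(Mul(22, 106), 8)))) = Add(Rational(9, 7), Mul(Rational(1, 7), Add(225213, Mul(2332, 8)))) = Add(Rational(9, 7), Mul(Rational(1, 7), Add(225213, 18656))) = Add(Rational(9, 7), Mul(Rational(1, 7), 243869)) = Add(Rational(9, 7), Rational(243869, 7)) = Rational(243878, 7) ≈ 34840.)
Mul(-1, j) = Mul(-1, Rational(243878, 7)) = Rational(-243878, 7)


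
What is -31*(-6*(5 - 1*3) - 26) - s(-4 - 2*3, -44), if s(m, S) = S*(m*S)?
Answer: 20538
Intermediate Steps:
s(m, S) = m*S**2 (s(m, S) = S*(S*m) = m*S**2)
-31*(-6*(5 - 1*3) - 26) - s(-4 - 2*3, -44) = -31*(-6*(5 - 1*3) - 26) - (-4 - 2*3)*(-44)**2 = -31*(-6*(5 - 3) - 26) - (-4 - 6)*1936 = -31*(-6*2 - 26) - (-10)*1936 = -31*(-12 - 26) - 1*(-19360) = -31*(-38) + 19360 = 1178 + 19360 = 20538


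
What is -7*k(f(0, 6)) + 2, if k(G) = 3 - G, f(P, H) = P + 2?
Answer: -5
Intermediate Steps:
f(P, H) = 2 + P
-7*k(f(0, 6)) + 2 = -7*(3 - (2 + 0)) + 2 = -7*(3 - 1*2) + 2 = -7*(3 - 2) + 2 = -7*1 + 2 = -7 + 2 = -5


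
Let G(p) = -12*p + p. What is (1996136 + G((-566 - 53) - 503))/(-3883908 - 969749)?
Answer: -2008478/4853657 ≈ -0.41381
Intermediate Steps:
G(p) = -11*p
(1996136 + G((-566 - 53) - 503))/(-3883908 - 969749) = (1996136 - 11*((-566 - 53) - 503))/(-3883908 - 969749) = (1996136 - 11*(-619 - 503))/(-4853657) = (1996136 - 11*(-1122))*(-1/4853657) = (1996136 + 12342)*(-1/4853657) = 2008478*(-1/4853657) = -2008478/4853657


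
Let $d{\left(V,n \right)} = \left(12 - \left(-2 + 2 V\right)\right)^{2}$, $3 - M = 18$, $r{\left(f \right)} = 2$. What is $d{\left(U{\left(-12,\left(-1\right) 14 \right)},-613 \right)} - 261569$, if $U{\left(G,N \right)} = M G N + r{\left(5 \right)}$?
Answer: $25240931$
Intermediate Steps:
$M = -15$ ($M = 3 - 18 = -15$)
$U{\left(G,N \right)} = 2 - 15 G N$ ($U{\left(G,N \right)} = - 15 G N + 2 = 2 - 15 G N$)
$d{\left(V,n \right)} = \left(14 - 2 V\right)^{2}$ ($d{\left(V,n \right)} = \left(12 - \left(-2 + 2 V\right)\right)^{2} = \left(14 - 2 V\right)^{2}$)
$d{\left(U{\left(-12,\left(-1\right) 14 \right)},-613 \right)} - 261569 = 4 \left(-7 + \left(2 - - 180 \left(\left(-1\right) 14\right)\right)\right)^{2} - 261569 = 4 \left(-7 + \left(2 - \left(-180\right) \left(-14\right)\right)\right)^{2} - 261569 = 4 \left(-7 + \left(2 - 2520\right)\right)^{2} - 261569 = 4 \left(-7 - 2518\right)^{2} - 261569 = 4 \left(-2525\right)^{2} - 261569 = 4 \cdot 6375625 - 261569 = 25502500 - 261569 = 25240931$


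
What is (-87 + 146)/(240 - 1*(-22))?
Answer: 59/262 ≈ 0.22519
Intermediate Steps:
(-87 + 146)/(240 - 1*(-22)) = 59/(240 + 22) = 59/262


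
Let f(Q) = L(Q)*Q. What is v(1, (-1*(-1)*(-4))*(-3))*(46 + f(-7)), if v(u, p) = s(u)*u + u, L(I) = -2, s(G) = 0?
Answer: 60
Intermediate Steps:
v(u, p) = u (v(u, p) = 0*u + u = 0 + u = u)
f(Q) = -2*Q
v(1, (-1*(-1)*(-4))*(-3))*(46 + f(-7)) = 1*(46 - 2*(-7)) = 1*(46 + 14) = 1*60 = 60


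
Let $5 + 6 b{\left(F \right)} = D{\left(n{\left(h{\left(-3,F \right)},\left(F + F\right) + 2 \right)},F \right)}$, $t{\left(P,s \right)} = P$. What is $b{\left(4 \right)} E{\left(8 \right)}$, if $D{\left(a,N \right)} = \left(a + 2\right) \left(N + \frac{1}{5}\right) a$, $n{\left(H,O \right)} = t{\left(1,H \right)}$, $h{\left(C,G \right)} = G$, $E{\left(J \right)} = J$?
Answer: $\frac{152}{15} \approx 10.133$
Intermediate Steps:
$n{\left(H,O \right)} = 1$
$D{\left(a,N \right)} = a \left(2 + a\right) \left(\frac{1}{5} + N\right)$ ($D{\left(a,N \right)} = \left(2 + a\right) \left(N + \frac{1}{5}\right) a = \left(2 + a\right) \left(\frac{1}{5} + N\right) a = a \left(2 + a\right) \left(\frac{1}{5} + N\right)$)
$b{\left(F \right)} = - \frac{11}{15} + \frac{F}{2}$ ($b{\left(F \right)} = - \frac{5}{6} + \frac{\frac{1}{5} \cdot 1 \left(2 + 1 + 10 F + 5 F 1\right)}{6} = - \frac{5}{6} + \frac{\frac{1}{5} \cdot 1 \left(2 + 1 + 10 F + 5 F\right)}{6} = - \frac{5}{6} + \frac{\frac{1}{5} \cdot 1 \left(3 + 15 F\right)}{6} = - \frac{5}{6} + \frac{\frac{3}{5} + 3 F}{6} = - \frac{5}{6} + \left(\frac{1}{10} + \frac{F}{2}\right) = - \frac{11}{15} + \frac{F}{2}$)
$b{\left(4 \right)} E{\left(8 \right)} = \left(- \frac{11}{15} + \frac{1}{2} \cdot 4\right) 8 = \left(- \frac{11}{15} + 2\right) 8 = \frac{19}{15} \cdot 8 = \frac{152}{15}$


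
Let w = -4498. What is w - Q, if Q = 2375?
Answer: -6873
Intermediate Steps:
w - Q = -4498 - 1*2375 = -4498 - 2375 = -6873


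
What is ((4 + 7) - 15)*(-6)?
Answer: 24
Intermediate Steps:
((4 + 7) - 15)*(-6) = (11 - 15)*(-6) = -4*(-6) = 24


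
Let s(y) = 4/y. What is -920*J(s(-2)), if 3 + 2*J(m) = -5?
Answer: 3680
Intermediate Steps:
J(m) = -4 (J(m) = -3/2 + (½)*(-5) = -3/2 - 5/2 = -4)
-920*J(s(-2)) = -920*(-4) = 3680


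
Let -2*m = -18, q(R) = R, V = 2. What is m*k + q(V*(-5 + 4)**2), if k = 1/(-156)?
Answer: 101/52 ≈ 1.9423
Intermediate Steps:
m = 9 (m = -1/2*(-18) = 9)
k = -1/156 ≈ -0.0064103
m*k + q(V*(-5 + 4)**2) = 9*(-1/156) + 2*(-5 + 4)**2 = -3/52 + 2*(-1)**2 = -3/52 + 2*1 = -3/52 + 2 = 101/52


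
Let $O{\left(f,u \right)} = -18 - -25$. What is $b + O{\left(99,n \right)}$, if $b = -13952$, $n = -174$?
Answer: $-13945$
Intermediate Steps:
$O{\left(f,u \right)} = 7$ ($O{\left(f,u \right)} = -18 + 25 = 7$)
$b + O{\left(99,n \right)} = -13952 + 7 = -13945$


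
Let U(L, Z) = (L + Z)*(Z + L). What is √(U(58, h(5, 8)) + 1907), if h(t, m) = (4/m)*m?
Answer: 9*√71 ≈ 75.835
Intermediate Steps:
h(t, m) = 4
U(L, Z) = (L + Z)² (U(L, Z) = (L + Z)*(L + Z) = (L + Z)²)
√(U(58, h(5, 8)) + 1907) = √((58 + 4)² + 1907) = √(62² + 1907) = √(3844 + 1907) = √5751 = 9*√71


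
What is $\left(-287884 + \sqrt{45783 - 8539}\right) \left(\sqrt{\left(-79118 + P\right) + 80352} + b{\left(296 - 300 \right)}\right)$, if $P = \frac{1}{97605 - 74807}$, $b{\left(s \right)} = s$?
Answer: $\frac{\left(91192 - \sqrt{641370046934}\right) \left(143942 - \sqrt{9311}\right)}{11399} \approx -8.9553 \cdot 10^{6}$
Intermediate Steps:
$P = \frac{1}{22798} \approx 4.3863 \cdot 10^{-5}$
$\left(-287884 + \sqrt{45783 - 8539}\right) \left(\sqrt{\left(-79118 + P\right) + 80352} + b{\left(296 - 300 \right)}\right) = \left(-287884 + \sqrt{45783 - 8539}\right) \left(\sqrt{\left(-79118 + \frac{1}{22798}\right) + 80352} + \left(296 - 300\right)\right) = \left(-287884 + \sqrt{37244}\right) \left(\sqrt{- \frac{1803732163}{22798} + 80352} - 4\right) = \left(-287884 + 2 \sqrt{9311}\right) \left(\sqrt{\frac{28132733}{22798}} - 4\right) = \left(-287884 + 2 \sqrt{9311}\right) \left(\frac{\sqrt{641370046934}}{22798} - 4\right) = \left(-287884 + 2 \sqrt{9311}\right) \left(-4 + \frac{\sqrt{641370046934}}{22798}\right)$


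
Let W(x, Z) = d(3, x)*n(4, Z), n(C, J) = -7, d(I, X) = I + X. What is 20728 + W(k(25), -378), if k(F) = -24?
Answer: 20875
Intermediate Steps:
W(x, Z) = -21 - 7*x (W(x, Z) = (3 + x)*(-7) = -21 - 7*x)
20728 + W(k(25), -378) = 20728 + (-21 - 7*(-24)) = 20728 + (-21 + 168) = 20728 + 147 = 20875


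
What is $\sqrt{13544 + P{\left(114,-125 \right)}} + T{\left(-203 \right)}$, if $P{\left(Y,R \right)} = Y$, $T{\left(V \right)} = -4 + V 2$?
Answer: $-410 + \sqrt{13658} \approx -293.13$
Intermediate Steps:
$T{\left(V \right)} = -4 + 2 V$
$\sqrt{13544 + P{\left(114,-125 \right)}} + T{\left(-203 \right)} = \sqrt{13544 + 114} + \left(-4 + 2 \left(-203\right)\right) = \sqrt{13658} - 410 = -410 + \sqrt{13658}$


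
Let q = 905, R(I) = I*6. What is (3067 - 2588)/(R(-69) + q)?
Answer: 479/491 ≈ 0.97556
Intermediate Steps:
R(I) = 6*I
(3067 - 2588)/(R(-69) + q) = (3067 - 2588)/(6*(-69) + 905) = 479/(-414 + 905) = 479/491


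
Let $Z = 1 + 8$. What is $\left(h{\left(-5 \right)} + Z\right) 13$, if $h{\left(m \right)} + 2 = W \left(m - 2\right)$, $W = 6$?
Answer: $-455$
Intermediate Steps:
$h{\left(m \right)} = -14 + 6 m$ ($h{\left(m \right)} = -2 + 6 \left(m - 2\right) = -2 + 6 \left(-2 + m\right) = -2 + \left(-12 + 6 m\right) = -14 + 6 m$)
$Z = 9$
$\left(h{\left(-5 \right)} + Z\right) 13 = \left(\left(-14 + 6 \left(-5\right)\right) + 9\right) 13 = \left(\left(-14 - 30\right) + 9\right) 13 = \left(-44 + 9\right) 13 = \left(-35\right) 13 = -455$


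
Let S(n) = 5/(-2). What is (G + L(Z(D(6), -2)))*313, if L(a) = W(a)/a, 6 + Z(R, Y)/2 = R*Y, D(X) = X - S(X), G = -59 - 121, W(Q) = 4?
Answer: -1296446/23 ≈ -56367.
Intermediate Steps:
S(n) = -5/2 (S(n) = 5*(-1/2) = -5/2)
G = -180
D(X) = 5/2 + X (D(X) = X - 1*(-5/2) = X + 5/2 = 5/2 + X)
Z(R, Y) = -12 + 2*R*Y (Z(R, Y) = -12 + 2*(R*Y) = -12 + 2*R*Y)
L(a) = 4/a
(G + L(Z(D(6), -2)))*313 = (-180 + 4/(-12 + 2*(5/2 + 6)*(-2)))*313 = (-180 + 4/(-12 + 2*(17/2)*(-2)))*313 = (-180 + 4/(-12 - 34))*313 = (-180 + 4/(-46))*313 = (-180 + 4*(-1/46))*313 = (-180 - 2/23)*313 = -4142/23*313 = -1296446/23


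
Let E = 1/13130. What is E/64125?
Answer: 1/841961250 ≈ 1.1877e-9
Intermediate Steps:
E = 1/13130 ≈ 7.6161e-5
E/64125 = (1/13130)/64125 = (1/13130)*(1/64125) = 1/841961250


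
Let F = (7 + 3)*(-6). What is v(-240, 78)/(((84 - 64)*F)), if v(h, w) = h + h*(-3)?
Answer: -⅖ ≈ -0.40000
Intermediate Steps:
F = -60 (F = 10*(-6) = -60)
v(h, w) = -2*h (v(h, w) = h - 3*h = -2*h)
v(-240, 78)/(((84 - 64)*F)) = (-2*(-240))/(((84 - 64)*(-60))) = 480/((20*(-60))) = 480/(-1200) = 480*(-1/1200) = -⅖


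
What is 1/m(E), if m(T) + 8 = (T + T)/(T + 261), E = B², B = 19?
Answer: -311/2127 ≈ -0.14622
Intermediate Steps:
E = 361 (E = 19² = 361)
m(T) = -8 + 2*T/(261 + T) (m(T) = -8 + (T + T)/(T + 261) = -8 + (2*T)/(261 + T) = -8 + 2*T/(261 + T))
1/m(E) = 1/(6*(-348 - 1*361)/(261 + 361)) = 1/(6*(-348 - 361)/622) = 1/(6*(1/622)*(-709)) = 1/(-2127/311) = -311/2127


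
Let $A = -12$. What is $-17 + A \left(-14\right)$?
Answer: $151$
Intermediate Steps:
$-17 + A \left(-14\right) = -17 - -168 = -17 + 168 = 151$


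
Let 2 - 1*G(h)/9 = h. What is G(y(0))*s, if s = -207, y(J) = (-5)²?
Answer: 42849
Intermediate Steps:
y(J) = 25
G(h) = 18 - 9*h
G(y(0))*s = (18 - 9*25)*(-207) = (18 - 225)*(-207) = -207*(-207) = 42849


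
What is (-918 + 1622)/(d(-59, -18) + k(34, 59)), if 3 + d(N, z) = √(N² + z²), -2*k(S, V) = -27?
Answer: -29568/14779 + 2816*√3805/14779 ≈ 9.7528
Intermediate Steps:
k(S, V) = 27/2 (k(S, V) = -½*(-27) = 27/2)
d(N, z) = -3 + √(N² + z²)
(-918 + 1622)/(d(-59, -18) + k(34, 59)) = (-918 + 1622)/((-3 + √((-59)² + (-18)²)) + 27/2) = 704/((-3 + √(3481 + 324)) + 27/2) = 704/((-3 + √3805) + 27/2) = 704/(21/2 + √3805)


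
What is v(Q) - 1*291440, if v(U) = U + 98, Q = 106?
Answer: -291236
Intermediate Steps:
v(U) = 98 + U
v(Q) - 1*291440 = (98 + 106) - 1*291440 = 204 - 291440 = -291236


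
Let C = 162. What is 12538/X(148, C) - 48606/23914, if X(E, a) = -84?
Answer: -75979159/502194 ≈ -151.29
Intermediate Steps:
12538/X(148, C) - 48606/23914 = 12538/(-84) - 48606/23914 = 12538*(-1/84) - 48606*1/23914 = -6269/42 - 24303/11957 = -75979159/502194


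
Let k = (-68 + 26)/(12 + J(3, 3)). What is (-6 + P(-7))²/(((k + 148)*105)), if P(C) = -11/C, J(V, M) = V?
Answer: 961/747054 ≈ 0.0012864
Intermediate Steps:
k = -14/5 (k = (-68 + 26)/(12 + 3) = -42/15 = -42*1/15 = -14/5 ≈ -2.8000)
(-6 + P(-7))²/(((k + 148)*105)) = (-6 - 11/(-7))²/(((-14/5 + 148)*105)) = (-6 - 11*(-⅐))²/(((726/5)*105)) = (-6 + 11/7)²/15246 = (-31/7)²*(1/15246) = (961/49)*(1/15246) = 961/747054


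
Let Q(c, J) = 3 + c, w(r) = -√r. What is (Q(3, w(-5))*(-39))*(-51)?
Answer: 11934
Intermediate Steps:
(Q(3, w(-5))*(-39))*(-51) = ((3 + 3)*(-39))*(-51) = (6*(-39))*(-51) = -234*(-51) = 11934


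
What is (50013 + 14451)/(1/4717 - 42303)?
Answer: -152038344/99771625 ≈ -1.5239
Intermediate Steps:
(50013 + 14451)/(1/4717 - 42303) = 64464/(1/4717 - 42303) = 64464/(-199543250/4717) = 64464*(-4717/199543250) = -152038344/99771625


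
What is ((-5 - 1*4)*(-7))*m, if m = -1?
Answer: -63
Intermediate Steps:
((-5 - 1*4)*(-7))*m = ((-5 - 1*4)*(-7))*(-1) = ((-5 - 4)*(-7))*(-1) = -9*(-7)*(-1) = 63*(-1) = -63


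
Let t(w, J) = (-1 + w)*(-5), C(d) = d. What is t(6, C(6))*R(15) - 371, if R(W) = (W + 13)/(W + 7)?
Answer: -4431/11 ≈ -402.82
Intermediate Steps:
t(w, J) = 5 - 5*w
R(W) = (13 + W)/(7 + W)
t(6, C(6))*R(15) - 371 = (5 - 5*6)*((13 + 15)/(7 + 15)) - 371 = (5 - 30)*(28/22) - 371 = -25*28/22 - 371 = -25*14/11 - 371 = -350/11 - 371 = -4431/11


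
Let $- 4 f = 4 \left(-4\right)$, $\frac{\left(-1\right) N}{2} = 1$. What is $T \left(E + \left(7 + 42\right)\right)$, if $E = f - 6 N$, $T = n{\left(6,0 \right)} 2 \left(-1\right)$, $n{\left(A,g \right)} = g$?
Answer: $0$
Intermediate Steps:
$N = -2$ ($N = \left(-2\right) 1 = -2$)
$f = 4$ ($f = - \frac{4 \left(-4\right)}{4} = \left(- \frac{1}{4}\right) \left(-16\right) = 4$)
$T = 0$ ($T = 0 \cdot 2 \left(-1\right) = 0 \left(-1\right) = 0$)
$E = 16$ ($E = 4 - -12 = 4 + 12 = 16$)
$T \left(E + \left(7 + 42\right)\right) = 0 \left(16 + \left(7 + 42\right)\right) = 0 \left(16 + 49\right) = 0 \cdot 65 = 0$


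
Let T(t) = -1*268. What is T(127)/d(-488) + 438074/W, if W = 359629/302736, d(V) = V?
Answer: 557922692819/1512922 ≈ 3.6877e+5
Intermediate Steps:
T(t) = -268
W = 359629/302736 (W = 359629*(1/302736) = 359629/302736 ≈ 1.1879)
T(127)/d(-488) + 438074/W = -268/(-488) + 438074/(359629/302736) = -268*(-1/488) + 438074*(302736/359629) = 67/122 + 4573130016/12401 = 557922692819/1512922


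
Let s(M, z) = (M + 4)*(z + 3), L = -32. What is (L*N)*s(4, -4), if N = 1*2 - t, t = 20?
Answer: -4608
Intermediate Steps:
s(M, z) = (3 + z)*(4 + M) (s(M, z) = (4 + M)*(3 + z) = (3 + z)*(4 + M))
N = -18 (N = 1*2 - 1*20 = 2 - 20 = -18)
(L*N)*s(4, -4) = (-32*(-18))*(12 + 3*4 + 4*(-4) + 4*(-4)) = 576*(12 + 12 - 16 - 16) = 576*(-8) = -4608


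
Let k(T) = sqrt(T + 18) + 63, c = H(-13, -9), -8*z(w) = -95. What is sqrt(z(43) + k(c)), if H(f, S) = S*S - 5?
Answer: sqrt(1198 + 16*sqrt(94))/4 ≈ 9.1962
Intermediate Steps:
z(w) = 95/8 (z(w) = -1/8*(-95) = 95/8)
H(f, S) = -5 + S**2 (H(f, S) = S**2 - 5 = -5 + S**2)
c = 76 (c = -5 + (-9)**2 = -5 + 81 = 76)
k(T) = 63 + sqrt(18 + T) (k(T) = sqrt(18 + T) + 63 = 63 + sqrt(18 + T))
sqrt(z(43) + k(c)) = sqrt(95/8 + (63 + sqrt(18 + 76))) = sqrt(95/8 + (63 + sqrt(94))) = sqrt(599/8 + sqrt(94))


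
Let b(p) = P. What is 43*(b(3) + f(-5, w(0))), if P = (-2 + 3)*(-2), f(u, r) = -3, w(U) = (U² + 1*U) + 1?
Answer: -215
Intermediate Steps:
w(U) = 1 + U + U² (w(U) = (U² + U) + 1 = (U + U²) + 1 = 1 + U + U²)
P = -2 (P = 1*(-2) = -2)
b(p) = -2
43*(b(3) + f(-5, w(0))) = 43*(-2 - 3) = 43*(-5) = -215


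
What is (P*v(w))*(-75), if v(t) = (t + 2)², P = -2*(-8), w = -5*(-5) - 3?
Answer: -691200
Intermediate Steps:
w = 22 (w = 25 - 3 = 22)
P = 16
v(t) = (2 + t)²
(P*v(w))*(-75) = (16*(2 + 22)²)*(-75) = (16*24²)*(-75) = (16*576)*(-75) = 9216*(-75) = -691200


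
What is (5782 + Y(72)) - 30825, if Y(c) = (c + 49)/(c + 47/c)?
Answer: -130991221/5231 ≈ -25041.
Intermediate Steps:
Y(c) = (49 + c)/(c + 47/c)
(5782 + Y(72)) - 30825 = (5782 + 72*(49 + 72)/(47 + 72**2)) - 30825 = (5782 + 72*121/(47 + 5184)) - 30825 = (5782 + 72*121/5231) - 30825 = (5782 + 72*(1/5231)*121) - 30825 = (5782 + 8712/5231) - 30825 = 30254354/5231 - 30825 = -130991221/5231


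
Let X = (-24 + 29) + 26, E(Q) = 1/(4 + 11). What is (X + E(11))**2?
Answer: 217156/225 ≈ 965.14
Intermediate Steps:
E(Q) = 1/15
X = 31 (X = 5 + 26 = 31)
(X + E(11))**2 = (31 + 1/15)**2 = (466/15)**2 = 217156/225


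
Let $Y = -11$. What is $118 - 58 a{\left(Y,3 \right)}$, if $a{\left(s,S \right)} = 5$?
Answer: $-172$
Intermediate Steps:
$118 - 58 a{\left(Y,3 \right)} = 118 - 290 = -172$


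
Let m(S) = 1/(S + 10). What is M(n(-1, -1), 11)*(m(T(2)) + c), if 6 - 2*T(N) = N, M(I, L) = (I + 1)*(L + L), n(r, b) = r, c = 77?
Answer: 0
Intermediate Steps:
M(I, L) = 2*L*(1 + I) (M(I, L) = (1 + I)*(2*L) = 2*L*(1 + I))
T(N) = 3 - N/2
m(S) = 1/(10 + S)
M(n(-1, -1), 11)*(m(T(2)) + c) = (2*11*(1 - 1))*(1/(10 + (3 - 1/2*2)) + 77) = (2*11*0)*(1/(10 + (3 - 1)) + 77) = 0*(1/(10 + 2) + 77) = 0*(1/12 + 77) = 0*(925/12) = 0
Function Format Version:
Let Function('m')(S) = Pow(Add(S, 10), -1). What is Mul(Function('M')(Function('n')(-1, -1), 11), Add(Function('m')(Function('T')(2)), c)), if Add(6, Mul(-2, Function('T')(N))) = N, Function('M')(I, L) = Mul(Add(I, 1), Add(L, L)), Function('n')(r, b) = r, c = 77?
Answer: 0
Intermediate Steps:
Function('M')(I, L) = Mul(2, L, Add(1, I)) (Function('M')(I, L) = Mul(Add(1, I), Mul(2, L)) = Mul(2, L, Add(1, I)))
Function('T')(N) = Add(3, Mul(Rational(-1, 2), N))
Function('m')(S) = Pow(Add(10, S), -1)
Mul(Function('M')(Function('n')(-1, -1), 11), Add(Function('m')(Function('T')(2)), c)) = Mul(Mul(2, 11, Add(1, -1)), Add(Pow(Add(10, Add(3, Mul(Rational(-1, 2), 2))), -1), 77)) = Mul(Mul(2, 11, 0), Add(Pow(Add(10, Add(3, -1)), -1), 77)) = Mul(0, Add(Pow(Add(10, 2), -1), 77)) = Mul(0, Add(Pow(12, -1), 77)) = Mul(0, Add(Rational(1, 12), 77)) = Mul(0, Rational(925, 12)) = 0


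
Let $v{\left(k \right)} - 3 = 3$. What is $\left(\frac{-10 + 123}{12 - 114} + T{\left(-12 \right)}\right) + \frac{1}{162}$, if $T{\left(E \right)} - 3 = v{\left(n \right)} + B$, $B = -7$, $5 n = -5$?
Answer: $\frac{1237}{1377} \approx 0.89833$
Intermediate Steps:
$n = -1$ ($n = \frac{1}{5} \left(-5\right) = -1$)
$v{\left(k \right)} = 6$ ($v{\left(k \right)} = 3 + 3 = 6$)
$T{\left(E \right)} = 2$ ($T{\left(E \right)} = 3 + \left(6 - 7\right) = 3 - 1 = 2$)
$\left(\frac{-10 + 123}{12 - 114} + T{\left(-12 \right)}\right) + \frac{1}{162} = \left(\frac{-10 + 123}{12 - 114} + 2\right) + \frac{1}{162} = \left(\frac{113}{-102} + 2\right) + \frac{1}{162} = \left(113 \left(- \frac{1}{102}\right) + 2\right) + \frac{1}{162} = \left(- \frac{113}{102} + 2\right) + \frac{1}{162} = \frac{91}{102} + \frac{1}{162} = \frac{1237}{1377}$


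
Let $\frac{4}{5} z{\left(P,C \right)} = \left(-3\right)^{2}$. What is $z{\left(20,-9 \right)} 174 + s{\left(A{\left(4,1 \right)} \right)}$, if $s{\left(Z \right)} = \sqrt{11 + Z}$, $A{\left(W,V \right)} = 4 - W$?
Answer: $\frac{3915}{2} + \sqrt{11} \approx 1960.8$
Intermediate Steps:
$z{\left(P,C \right)} = \frac{45}{4}$ ($z{\left(P,C \right)} = \frac{5 \left(-3\right)^{2}}{4} = \frac{5}{4} \cdot 9 = \frac{45}{4}$)
$z{\left(20,-9 \right)} 174 + s{\left(A{\left(4,1 \right)} \right)} = \frac{45}{4} \cdot 174 + \sqrt{11 + \left(4 - 4\right)} = \frac{3915}{2} + \sqrt{11 + \left(4 - 4\right)} = \frac{3915}{2} + \sqrt{11 + 0} = \frac{3915}{2} + \sqrt{11}$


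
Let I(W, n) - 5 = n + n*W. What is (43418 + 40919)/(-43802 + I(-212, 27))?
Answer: -84337/49494 ≈ -1.7040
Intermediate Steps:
I(W, n) = 5 + n + W*n (I(W, n) = 5 + (n + n*W) = 5 + (n + W*n) = 5 + n + W*n)
(43418 + 40919)/(-43802 + I(-212, 27)) = (43418 + 40919)/(-43802 + (5 + 27 - 212*27)) = 84337/(-43802 + (5 + 27 - 5724)) = 84337/(-43802 - 5692) = 84337/(-49494) = 84337*(-1/49494) = -84337/49494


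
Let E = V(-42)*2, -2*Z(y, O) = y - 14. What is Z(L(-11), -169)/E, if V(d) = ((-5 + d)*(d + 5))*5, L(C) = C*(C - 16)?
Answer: -283/34780 ≈ -0.0081369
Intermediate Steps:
L(C) = C*(-16 + C)
Z(y, O) = 7 - y/2 (Z(y, O) = -(y - 14)/2 = -(-14 + y)/2 = 7 - y/2)
V(d) = 5*(-5 + d)*(5 + d) (V(d) = ((-5 + d)*(5 + d))*5 = 5*(-5 + d)*(5 + d))
E = 17390 (E = (-125 + 5*(-42)²)*2 = (-125 + 5*1764)*2 = (-125 + 8820)*2 = 8695*2 = 17390)
Z(L(-11), -169)/E = (7 - (-11)*(-16 - 11)/2)/17390 = (7 - (-11)*(-27)/2)*(1/17390) = (7 - ½*297)*(1/17390) = (7 - 297/2)*(1/17390) = -283/2*1/17390 = -283/34780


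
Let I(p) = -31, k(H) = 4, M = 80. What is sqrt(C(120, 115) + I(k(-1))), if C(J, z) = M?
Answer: 7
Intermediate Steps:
C(J, z) = 80
sqrt(C(120, 115) + I(k(-1))) = sqrt(80 - 31) = sqrt(49) = 7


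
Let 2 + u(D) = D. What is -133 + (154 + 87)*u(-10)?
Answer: -3025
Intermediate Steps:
u(D) = -2 + D
-133 + (154 + 87)*u(-10) = -133 + (154 + 87)*(-2 - 10) = -133 + 241*(-12) = -133 - 2892 = -3025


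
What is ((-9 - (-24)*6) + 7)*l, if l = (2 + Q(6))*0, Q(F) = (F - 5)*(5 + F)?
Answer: 0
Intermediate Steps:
Q(F) = (-5 + F)*(5 + F)
l = 0 (l = (2 + (-25 + 6²))*0 = (2 + (-25 + 36))*0 = (2 + 11)*0 = 13*0 = 0)
((-9 - (-24)*6) + 7)*l = ((-9 - (-24)*6) + 7)*0 = ((-9 - 8*(-18)) + 7)*0 = ((-9 + 144) + 7)*0 = (135 + 7)*0 = 142*0 = 0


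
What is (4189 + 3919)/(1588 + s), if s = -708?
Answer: 2027/220 ≈ 9.2136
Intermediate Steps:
(4189 + 3919)/(1588 + s) = (4189 + 3919)/(1588 - 708) = 8108/880 = 8108*(1/880) = 2027/220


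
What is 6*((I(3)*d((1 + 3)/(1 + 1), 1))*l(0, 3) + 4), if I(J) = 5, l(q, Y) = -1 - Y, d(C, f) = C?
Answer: -216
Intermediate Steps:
6*((I(3)*d((1 + 3)/(1 + 1), 1))*l(0, 3) + 4) = 6*((5*((1 + 3)/(1 + 1)))*(-1 - 1*3) + 4) = 6*((5*(4/2))*(-1 - 3) + 4) = 6*((5*(4*(1/2)))*(-4) + 4) = 6*((5*2)*(-4) + 4) = 6*(10*(-4) + 4) = 6*(-40 + 4) = 6*(-36) = -216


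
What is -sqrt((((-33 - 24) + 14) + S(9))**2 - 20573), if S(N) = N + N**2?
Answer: -2*I*sqrt(4591) ≈ -135.51*I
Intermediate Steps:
-sqrt((((-33 - 24) + 14) + S(9))**2 - 20573) = -sqrt((((-33 - 24) + 14) + 9*(1 + 9))**2 - 20573) = -sqrt(((-57 + 14) + 9*10)**2 - 20573) = -sqrt((-43 + 90)**2 - 20573) = -sqrt(47**2 - 20573) = -sqrt(2209 - 20573) = -sqrt(-18364) = -2*I*sqrt(4591)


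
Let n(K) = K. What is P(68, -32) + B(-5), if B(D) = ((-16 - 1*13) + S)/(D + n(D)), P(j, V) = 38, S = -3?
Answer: 206/5 ≈ 41.200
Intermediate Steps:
B(D) = -16/D (B(D) = ((-16 - 1*13) - 3)/(D + D) = ((-16 - 13) - 3)/((2*D)) = (-29 - 3)*(1/(2*D)) = -16/D)
P(68, -32) + B(-5) = 38 - 16/(-5) = 38 - 16*(-⅕) = 38 + 16/5 = 206/5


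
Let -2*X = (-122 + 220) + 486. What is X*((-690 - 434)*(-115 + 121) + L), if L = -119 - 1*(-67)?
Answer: 1984432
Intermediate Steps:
X = -292 (X = -((-122 + 220) + 486)/2 = -(98 + 486)/2 = -1/2*584 = -292)
L = -52 (L = -119 + 67 = -52)
X*((-690 - 434)*(-115 + 121) + L) = -292*((-690 - 434)*(-115 + 121) - 52) = -292*(-1124*6 - 52) = -292*(-6744 - 52) = -292*(-6796) = 1984432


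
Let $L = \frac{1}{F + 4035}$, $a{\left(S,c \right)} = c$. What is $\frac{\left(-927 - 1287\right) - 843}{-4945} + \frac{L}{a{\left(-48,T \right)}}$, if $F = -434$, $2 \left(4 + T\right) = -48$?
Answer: $\frac{308226251}{498594460} \approx 0.61819$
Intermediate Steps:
$T = -28$ ($T = -4 + \frac{1}{2} \left(-48\right) = -4 - 24 = -28$)
$L = \frac{1}{3601}$ ($L = \frac{1}{-434 + 4035} = \frac{1}{3601} \approx 0.0002777$)
$\frac{\left(-927 - 1287\right) - 843}{-4945} + \frac{L}{a{\left(-48,T \right)}} = \frac{\left(-927 - 1287\right) - 843}{-4945} + \frac{1}{3601 \left(-28\right)} = \left(-2214 - 843\right) \left(- \frac{1}{4945}\right) + \frac{1}{3601} \left(- \frac{1}{28}\right) = \left(-3057\right) \left(- \frac{1}{4945}\right) - \frac{1}{100828} = \frac{3057}{4945} - \frac{1}{100828} = \frac{308226251}{498594460}$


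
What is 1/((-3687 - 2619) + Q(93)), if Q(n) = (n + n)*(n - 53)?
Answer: 1/1134 ≈ 0.00088183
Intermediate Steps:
Q(n) = 2*n*(-53 + n) (Q(n) = (2*n)*(-53 + n) = 2*n*(-53 + n))
1/((-3687 - 2619) + Q(93)) = 1/((-3687 - 2619) + 2*93*(-53 + 93)) = 1/(-6306 + 2*93*40) = 1/(-6306 + 7440) = 1/1134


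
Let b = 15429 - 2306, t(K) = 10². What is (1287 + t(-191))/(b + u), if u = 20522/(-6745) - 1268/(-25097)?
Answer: 234790340555/2220945306621 ≈ 0.10572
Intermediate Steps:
t(K) = 100
b = 13123
u = -506487974/169279265 (u = 20522*(-1/6745) - 1268*(-1/25097) = -20522/6745 + 1268/25097 = -506487974/169279265 ≈ -2.9920)
(1287 + t(-191))/(b + u) = (1287 + 100)/(13123 - 506487974/169279265) = 1387/(2220945306621/169279265) = 1387*(169279265/2220945306621) = 234790340555/2220945306621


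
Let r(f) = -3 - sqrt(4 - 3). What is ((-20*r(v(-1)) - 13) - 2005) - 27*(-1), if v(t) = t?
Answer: -1911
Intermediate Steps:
r(f) = -4 (r(f) = -3 - sqrt(1) = -3 - 1*1 = -3 - 1 = -4)
((-20*r(v(-1)) - 13) - 2005) - 27*(-1) = ((-20*(-4) - 13) - 2005) - 27*(-1) = ((80 - 13) - 2005) + 27 = (67 - 2005) + 27 = -1938 + 27 = -1911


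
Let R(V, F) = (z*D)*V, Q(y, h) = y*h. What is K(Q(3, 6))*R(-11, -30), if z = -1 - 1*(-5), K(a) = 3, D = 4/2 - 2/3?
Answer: -176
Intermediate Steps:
Q(y, h) = h*y
D = 4/3 (D = 4*(½) - 2*⅓ = 2 - ⅔ = 4/3 ≈ 1.3333)
z = 4 (z = -1 + 5 = 4)
R(V, F) = 16*V/3 (R(V, F) = (4*(4/3))*V = 16*V/3)
K(Q(3, 6))*R(-11, -30) = 3*((16/3)*(-11)) = 3*(-176/3) = -176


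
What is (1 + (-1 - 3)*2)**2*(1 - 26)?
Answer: -1225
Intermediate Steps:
(1 + (-1 - 3)*2)**2*(1 - 26) = (1 - 4*2)**2*(-25) = (1 - 8)**2*(-25) = (-7)**2*(-25) = 49*(-25) = -1225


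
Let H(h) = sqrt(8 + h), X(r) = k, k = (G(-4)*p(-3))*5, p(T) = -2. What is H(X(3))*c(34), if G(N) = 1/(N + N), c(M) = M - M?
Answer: 0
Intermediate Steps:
c(M) = 0
G(N) = 1/(2*N)
k = 5/4 (k = (((1/2)/(-4))*(-2))*5 = (((1/2)*(-1/4))*(-2))*5 = -1/8*(-2)*5 = (1/4)*5 = 5/4 ≈ 1.2500)
X(r) = 5/4
H(X(3))*c(34) = sqrt(8 + 5/4)*0 = sqrt(37/4)*0 = (sqrt(37)/2)*0 = 0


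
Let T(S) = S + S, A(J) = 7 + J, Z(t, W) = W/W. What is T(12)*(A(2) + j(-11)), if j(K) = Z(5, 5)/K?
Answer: 2352/11 ≈ 213.82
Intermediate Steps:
Z(t, W) = 1
j(K) = 1/K
T(S) = 2*S
T(12)*(A(2) + j(-11)) = (2*12)*((7 + 2) + 1/(-11)) = 24*(9 - 1/11) = 24*(98/11) = 2352/11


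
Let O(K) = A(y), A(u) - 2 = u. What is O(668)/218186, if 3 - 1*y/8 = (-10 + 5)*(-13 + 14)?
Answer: 33/109093 ≈ 0.00030249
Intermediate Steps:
y = 64 (y = 24 - 8*(-10 + 5)*(-13 + 14) = 24 - (-40) = 24 - 8*(-5) = 24 + 40 = 64)
A(u) = 2 + u
O(K) = 66 (O(K) = 2 + 64 = 66)
O(668)/218186 = 66/218186 = 66*(1/218186) = 33/109093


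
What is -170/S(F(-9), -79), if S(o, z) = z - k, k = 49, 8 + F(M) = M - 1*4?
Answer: 85/64 ≈ 1.3281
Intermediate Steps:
F(M) = -12 + M (F(M) = -8 + (M - 1*4) = -8 + (M - 4) = -8 + (-4 + M) = -12 + M)
S(o, z) = -49 + z (S(o, z) = z - 1*49 = z - 49 = -49 + z)
-170/S(F(-9), -79) = -170/(-49 - 79) = -170/(-128) = -170*(-1/128) = 85/64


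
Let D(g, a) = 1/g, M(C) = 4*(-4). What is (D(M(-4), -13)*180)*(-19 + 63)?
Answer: -495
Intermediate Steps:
M(C) = -16
(D(M(-4), -13)*180)*(-19 + 63) = (180/(-16))*(-19 + 63) = -1/16*180*44 = -45/4*44 = -495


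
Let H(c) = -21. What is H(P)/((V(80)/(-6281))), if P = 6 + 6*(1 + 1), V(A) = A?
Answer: 131901/80 ≈ 1648.8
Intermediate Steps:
P = 18 (P = 6 + 6*2 = 6 + 12 = 18)
H(P)/((V(80)/(-6281))) = -21/(80/(-6281)) = -21/(80*(-1/6281)) = -21/(-80/6281) = -21*(-6281/80) = 131901/80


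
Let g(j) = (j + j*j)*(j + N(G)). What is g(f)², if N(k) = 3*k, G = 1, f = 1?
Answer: 64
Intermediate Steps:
g(j) = (3 + j)*(j + j²) (g(j) = (j + j*j)*(j + 3*1) = (j + j²)*(j + 3) = (j + j²)*(3 + j) = (3 + j)*(j + j²))
g(f)² = (1*(3 + 1² + 4*1))² = (1*(3 + 1 + 4))² = (1*8)² = 8² = 64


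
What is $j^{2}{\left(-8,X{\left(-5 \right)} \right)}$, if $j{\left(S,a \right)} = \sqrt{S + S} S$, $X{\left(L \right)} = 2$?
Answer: $-1024$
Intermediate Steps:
$j{\left(S,a \right)} = \sqrt{2} S^{\frac{3}{2}}$ ($j{\left(S,a \right)} = \sqrt{2 S} S = \sqrt{2} \sqrt{S} S = \sqrt{2} S^{\frac{3}{2}}$)
$j^{2}{\left(-8,X{\left(-5 \right)} \right)} = \left(\sqrt{2} \left(-8\right)^{\frac{3}{2}}\right)^{2} = \left(\sqrt{2} \left(- 16 i \sqrt{2}\right)\right)^{2} = \left(- 32 i\right)^{2} = -1024$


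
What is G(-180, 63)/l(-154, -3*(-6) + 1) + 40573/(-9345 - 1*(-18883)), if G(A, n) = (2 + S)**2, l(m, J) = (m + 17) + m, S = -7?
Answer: 11568293/2775558 ≈ 4.1679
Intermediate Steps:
l(m, J) = 17 + 2*m (l(m, J) = (17 + m) + m = 17 + 2*m)
G(A, n) = 25 (G(A, n) = (2 - 7)**2 = (-5)**2 = 25)
G(-180, 63)/l(-154, -3*(-6) + 1) + 40573/(-9345 - 1*(-18883)) = 25/(17 + 2*(-154)) + 40573/(-9345 - 1*(-18883)) = 25/(17 - 308) + 40573/(-9345 + 18883) = 25/(-291) + 40573/9538 = 25*(-1/291) + 40573*(1/9538) = -25/291 + 40573/9538 = 11568293/2775558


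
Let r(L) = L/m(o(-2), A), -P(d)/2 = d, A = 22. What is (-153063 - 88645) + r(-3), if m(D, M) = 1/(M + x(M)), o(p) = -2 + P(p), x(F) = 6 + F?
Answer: -241858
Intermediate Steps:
P(d) = -2*d
o(p) = -2 - 2*p
m(D, M) = 1/(6 + 2*M) (m(D, M) = 1/(M + (6 + M)) = 1/(6 + 2*M))
r(L) = 50*L (r(L) = L/((1/(2*(3 + 22)))) = L/(((½)/25)) = L/(((½)*(1/25))) = L/(1/50) = L*50 = 50*L)
(-153063 - 88645) + r(-3) = (-153063 - 88645) + 50*(-3) = -241708 - 150 = -241858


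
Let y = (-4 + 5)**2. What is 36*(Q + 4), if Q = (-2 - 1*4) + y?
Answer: -36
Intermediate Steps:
y = 1 (y = 1**2 = 1)
Q = -5 (Q = (-2 - 1*4) + 1 = (-2 - 4) + 1 = -6 + 1 = -5)
36*(Q + 4) = 36*(-5 + 4) = 36*(-1) = -36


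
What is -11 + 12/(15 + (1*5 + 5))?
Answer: -263/25 ≈ -10.520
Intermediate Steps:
-11 + 12/(15 + (1*5 + 5)) = -11 + 12/(15 + (5 + 5)) = -11 + 12/(15 + 10) = -11 + 12/25 = -263/25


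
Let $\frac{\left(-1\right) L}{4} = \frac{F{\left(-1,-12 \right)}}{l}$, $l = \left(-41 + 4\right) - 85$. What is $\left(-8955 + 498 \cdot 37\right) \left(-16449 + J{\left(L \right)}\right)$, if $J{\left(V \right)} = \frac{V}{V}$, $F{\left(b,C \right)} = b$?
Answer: $-155779008$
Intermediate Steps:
$l = -122$ ($l = -37 - 85 = -122$)
$L = - \frac{2}{61}$ ($L = - 4 \left(- \frac{1}{-122}\right) = - 4 \left(\left(-1\right) \left(- \frac{1}{122}\right)\right) = \left(-4\right) \frac{1}{122} = - \frac{2}{61} \approx -0.032787$)
$J{\left(V \right)} = 1$
$\left(-8955 + 498 \cdot 37\right) \left(-16449 + J{\left(L \right)}\right) = \left(-8955 + 498 \cdot 37\right) \left(-16449 + 1\right) = \left(-8955 + 18426\right) \left(-16448\right) = 9471 \left(-16448\right) = -155779008$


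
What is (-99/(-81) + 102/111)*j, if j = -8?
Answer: -5704/333 ≈ -17.129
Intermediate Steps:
(-99/(-81) + 102/111)*j = (-99/(-81) + 102/111)*(-8) = (-99*(-1/81) + 102*(1/111))*(-8) = (11/9 + 34/37)*(-8) = (713/333)*(-8) = -5704/333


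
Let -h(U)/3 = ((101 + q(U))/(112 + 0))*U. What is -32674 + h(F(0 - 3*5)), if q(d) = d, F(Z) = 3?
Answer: -457553/14 ≈ -32682.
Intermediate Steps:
h(U) = -3*U*(101/112 + U/112) (h(U) = -3*(101 + U)/(112 + 0)*U = -3*(101 + U)/112*U = -3*(101 + U)*(1/112)*U = -3*(101/112 + U/112)*U = -3*U*(101/112 + U/112))
-32674 + h(F(0 - 3*5)) = -32674 - 3/112*3*(101 + 3) = -32674 - 3/112*3*104 = -32674 - 117/14 = -457553/14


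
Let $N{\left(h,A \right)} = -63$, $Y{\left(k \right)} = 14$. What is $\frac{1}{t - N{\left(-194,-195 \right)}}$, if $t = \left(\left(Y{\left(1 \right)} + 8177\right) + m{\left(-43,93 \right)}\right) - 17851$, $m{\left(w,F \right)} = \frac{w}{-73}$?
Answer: $- \frac{73}{700538} \approx -0.00010421$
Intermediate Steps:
$m{\left(w,F \right)} = - \frac{w}{73}$ ($m{\left(w,F \right)} = w \left(- \frac{1}{73}\right) = - \frac{w}{73}$)
$t = - \frac{705137}{73}$ ($t = \left(\left(14 + 8177\right) - - \frac{43}{73}\right) - 17851 = \left(8191 + \frac{43}{73}\right) - 17851 = \frac{597986}{73} - 17851 = - \frac{705137}{73} \approx -9659.4$)
$\frac{1}{t - N{\left(-194,-195 \right)}} = \frac{1}{- \frac{705137}{73} - -63} = \frac{1}{- \frac{705137}{73} + 63} = \frac{1}{- \frac{700538}{73}} = - \frac{73}{700538}$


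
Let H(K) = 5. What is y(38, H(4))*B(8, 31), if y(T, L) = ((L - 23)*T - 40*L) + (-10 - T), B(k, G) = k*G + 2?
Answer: -233000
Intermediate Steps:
B(k, G) = 2 + G*k (B(k, G) = G*k + 2 = 2 + G*k)
y(T, L) = -10 - T - 40*L + T*(-23 + L) (y(T, L) = ((-23 + L)*T - 40*L) + (-10 - T) = (T*(-23 + L) - 40*L) + (-10 - T) = (-40*L + T*(-23 + L)) + (-10 - T) = -10 - T - 40*L + T*(-23 + L))
y(38, H(4))*B(8, 31) = (-10 - 40*5 - 24*38 + 5*38)*(2 + 31*8) = (-10 - 200 - 912 + 190)*(2 + 248) = -932*250 = -233000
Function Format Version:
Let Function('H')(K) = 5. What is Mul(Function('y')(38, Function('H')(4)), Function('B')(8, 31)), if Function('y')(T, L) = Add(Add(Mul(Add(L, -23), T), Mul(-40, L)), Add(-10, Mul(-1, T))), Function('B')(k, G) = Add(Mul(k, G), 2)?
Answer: -233000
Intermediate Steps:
Function('B')(k, G) = Add(2, Mul(G, k)) (Function('B')(k, G) = Add(Mul(G, k), 2) = Add(2, Mul(G, k)))
Function('y')(T, L) = Add(-10, Mul(-1, T), Mul(-40, L), Mul(T, Add(-23, L))) (Function('y')(T, L) = Add(Add(Mul(Add(-23, L), T), Mul(-40, L)), Add(-10, Mul(-1, T))) = Add(Add(Mul(T, Add(-23, L)), Mul(-40, L)), Add(-10, Mul(-1, T))) = Add(Add(Mul(-40, L), Mul(T, Add(-23, L))), Add(-10, Mul(-1, T))) = Add(-10, Mul(-1, T), Mul(-40, L), Mul(T, Add(-23, L))))
Mul(Function('y')(38, Function('H')(4)), Function('B')(8, 31)) = Mul(Add(-10, Mul(-40, 5), Mul(-24, 38), Mul(5, 38)), Add(2, Mul(31, 8))) = Mul(Add(-10, -200, -912, 190), Add(2, 248)) = Mul(-932, 250) = -233000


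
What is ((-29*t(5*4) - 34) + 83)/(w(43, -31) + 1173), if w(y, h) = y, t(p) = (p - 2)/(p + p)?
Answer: 719/24320 ≈ 0.029564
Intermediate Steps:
t(p) = (-2 + p)/(2*p) (t(p) = (-2 + p)/((2*p)) = (-2 + p)*(1/(2*p)) = (-2 + p)/(2*p))
((-29*t(5*4) - 34) + 83)/(w(43, -31) + 1173) = ((-29*(-2 + 5*4)/(2*(5*4)) - 34) + 83)/(43 + 1173) = ((-29*(-2 + 20)/(2*20) - 34) + 83)/1216 = ((-29*18/(2*20) - 34) + 83)*(1/1216) = ((-29*9/20 - 34) + 83)*(1/1216) = ((-261/20 - 34) + 83)*(1/1216) = (-941/20 + 83)*(1/1216) = (719/20)*(1/1216) = 719/24320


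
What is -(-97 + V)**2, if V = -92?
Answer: -35721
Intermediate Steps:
-(-97 + V)**2 = -(-97 - 92)**2 = -1*(-189)**2 = -1*35721 = -35721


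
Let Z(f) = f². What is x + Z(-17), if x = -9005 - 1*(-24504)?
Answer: 15788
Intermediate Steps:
x = 15499 (x = -9005 + 24504 = 15499)
x + Z(-17) = 15499 + (-17)² = 15499 + 289 = 15788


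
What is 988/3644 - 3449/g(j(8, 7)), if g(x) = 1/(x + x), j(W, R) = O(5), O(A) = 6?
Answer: -37704221/911 ≈ -41388.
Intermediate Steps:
j(W, R) = 6
g(x) = 1/(2*x)
988/3644 - 3449/g(j(8, 7)) = 988/3644 - 3449/((½)/6) = 988*(1/3644) - 3449/((½)*(⅙)) = 247/911 - 3449/1/12 = 247/911 - 3449*12 = 247/911 - 41388 = -37704221/911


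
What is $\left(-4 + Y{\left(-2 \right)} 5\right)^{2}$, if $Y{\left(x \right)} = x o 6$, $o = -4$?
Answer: $55696$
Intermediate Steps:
$Y{\left(x \right)} = - 24 x$ ($Y{\left(x \right)} = x \left(-4\right) 6 = - 4 x 6 = - 24 x$)
$\left(-4 + Y{\left(-2 \right)} 5\right)^{2} = \left(-4 + \left(-24\right) \left(-2\right) 5\right)^{2} = \left(-4 + 48 \cdot 5\right)^{2} = \left(-4 + 240\right)^{2} = 236^{2} = 55696$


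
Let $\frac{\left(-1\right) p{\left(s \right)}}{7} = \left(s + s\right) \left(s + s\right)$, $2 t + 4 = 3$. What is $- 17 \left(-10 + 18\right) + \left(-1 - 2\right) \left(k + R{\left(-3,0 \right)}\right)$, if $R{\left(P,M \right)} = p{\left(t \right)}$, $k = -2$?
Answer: $-109$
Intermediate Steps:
$t = - \frac{1}{2}$ ($t = -2 + \frac{1}{2} \cdot 3 = -2 + \frac{3}{2} = - \frac{1}{2} \approx -0.5$)
$p{\left(s \right)} = - 28 s^{2}$ ($p{\left(s \right)} = - 7 \left(s + s\right) \left(s + s\right) = - 7 \cdot 2 s 2 s = - 7 \cdot 4 s^{2} = - 28 s^{2}$)
$R{\left(P,M \right)} = -7$ ($R{\left(P,M \right)} = - 28 \left(- \frac{1}{2}\right)^{2} = \left(-28\right) \frac{1}{4} = -7$)
$- 17 \left(-10 + 18\right) + \left(-1 - 2\right) \left(k + R{\left(-3,0 \right)}\right) = - 17 \left(-10 + 18\right) + \left(-1 - 2\right) \left(-2 - 7\right) = \left(-17\right) 8 - -27 = -136 + 27 = -109$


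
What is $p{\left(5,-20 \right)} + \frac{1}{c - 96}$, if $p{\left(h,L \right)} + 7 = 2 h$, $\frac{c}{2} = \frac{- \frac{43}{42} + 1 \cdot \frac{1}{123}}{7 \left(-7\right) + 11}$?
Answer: $\frac{3128273}{1046393} \approx 2.9896$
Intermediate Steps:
$c = \frac{583}{10906}$ ($c = 2 \frac{- \frac{43}{42} + 1 \cdot \frac{1}{123}}{7 \left(-7\right) + 11} = 2 \frac{\left(-43\right) \frac{1}{42} + 1 \cdot \frac{1}{123}}{-49 + 11} = 2 \frac{- \frac{43}{42} + \frac{1}{123}}{-38} = 2 \left(\left(- \frac{583}{574}\right) \left(- \frac{1}{38}\right)\right) = 2 \cdot \frac{583}{21812} = \frac{583}{10906} \approx 0.053457$)
$p{\left(h,L \right)} = -7 + 2 h$
$p{\left(5,-20 \right)} + \frac{1}{c - 96} = \left(-7 + 2 \cdot 5\right) + \frac{1}{\frac{583}{10906} - 96} = \left(-7 + 10\right) + \frac{1}{- \frac{1046393}{10906}} = 3 - \frac{10906}{1046393} = \frac{3128273}{1046393}$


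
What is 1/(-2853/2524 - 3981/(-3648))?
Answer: -767296/29975 ≈ -25.598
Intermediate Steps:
1/(-2853/2524 - 3981/(-3648)) = 1/(-2853*1/2524 - 3981*(-1/3648)) = 1/(-2853/2524 + 1327/1216) = 1/(-29975/767296) = -767296/29975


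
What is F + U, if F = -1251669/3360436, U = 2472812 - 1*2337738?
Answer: 453906280595/3360436 ≈ 1.3507e+5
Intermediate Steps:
U = 135074 (U = 2472812 - 2337738 = 135074)
F = -1251669/3360436 (F = -1251669*1/3360436 = -1251669/3360436 ≈ -0.37247)
F + U = -1251669/3360436 + 135074 = 453906280595/3360436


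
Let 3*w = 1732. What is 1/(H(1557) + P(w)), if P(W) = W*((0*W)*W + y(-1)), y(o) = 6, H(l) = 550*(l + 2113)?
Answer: 1/2021964 ≈ 4.9457e-7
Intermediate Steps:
H(l) = 1162150 + 550*l (H(l) = 550*(2113 + l) = 1162150 + 550*l)
w = 1732/3 (w = (⅓)*1732 = 1732/3 ≈ 577.33)
P(W) = 6*W (P(W) = W*((0*W)*W + 6) = W*(0*W + 6) = W*(0 + 6) = W*6 = 6*W)
1/(H(1557) + P(w)) = 1/((1162150 + 550*1557) + 6*(1732/3)) = 1/((1162150 + 856350) + 3464) = 1/(2018500 + 3464) = 1/2021964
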